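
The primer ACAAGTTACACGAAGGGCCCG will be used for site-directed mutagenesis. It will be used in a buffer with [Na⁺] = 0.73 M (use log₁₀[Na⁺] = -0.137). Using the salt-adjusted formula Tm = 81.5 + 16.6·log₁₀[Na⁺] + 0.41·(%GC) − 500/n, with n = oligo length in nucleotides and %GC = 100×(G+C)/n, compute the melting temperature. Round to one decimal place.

Length n = 21. Base counts: T=2, C=6, A=7, G=6
G+C = 12, so %GC = 12/21 × 100 = 57.143%
Salt term: 16.6 × (-0.137) = -2.274
GC term: 0.41 × 57.143 = 23.429; length term: −500/21 = −23.81
Tm = 81.5 + (-2.274) + 23.429 − 23.81 = 78.845 → 78.8°C

78.8°C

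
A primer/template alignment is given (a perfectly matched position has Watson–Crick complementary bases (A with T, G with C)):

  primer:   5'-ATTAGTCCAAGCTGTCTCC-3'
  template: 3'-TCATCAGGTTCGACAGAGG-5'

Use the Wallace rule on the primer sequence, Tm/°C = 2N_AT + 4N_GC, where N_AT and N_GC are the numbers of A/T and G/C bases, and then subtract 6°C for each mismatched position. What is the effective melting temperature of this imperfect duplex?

50°C

Primer base counts: A=4, T=6, G=3, C=6 → A+T=10, G+C=9
Perfect-match Tm = 2(10) + 4(9) = 20 + 36 = 56°C
Mismatches (positions where the bases are not complementary): 1 (at position 2)
Effective Tm = 56 − 1×6 = 56 − 6 = 50°C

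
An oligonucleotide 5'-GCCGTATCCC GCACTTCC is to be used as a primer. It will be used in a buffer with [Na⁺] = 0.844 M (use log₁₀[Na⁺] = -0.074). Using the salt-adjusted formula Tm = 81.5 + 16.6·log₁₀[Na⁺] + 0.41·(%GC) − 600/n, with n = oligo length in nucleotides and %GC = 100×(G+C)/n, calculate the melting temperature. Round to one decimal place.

74.3°C

Length n = 18. Counting bases: T=4, C=9, A=2, G=3
G+C = 12, so %GC = 12/18 × 100 = 66.667%
Salt term: 16.6 × (-0.074) = -1.228
GC term: 0.41 × 66.667 = 27.333; length term: −600/18 = −33.333
Tm = 81.5 + (-1.228) + 27.333 − 33.333 = 74.272 → 74.3°C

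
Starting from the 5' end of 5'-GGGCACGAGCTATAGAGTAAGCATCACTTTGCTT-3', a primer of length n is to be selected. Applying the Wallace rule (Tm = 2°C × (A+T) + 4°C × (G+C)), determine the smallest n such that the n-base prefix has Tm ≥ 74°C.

First 24 bases: GGGCACGAGCTATAGAGTAAGCAT → Tm = 72°C (< 74°C)
First 25 bases: GGGCACGAGCTATAGAGTAAGCATC → Tm = 76°C (≥ 74°C)
Each additional base adds 2°C (A/T) or 4°C (G/C), so Tm is non-decreasing in n; n = 25 is the first length to reach 74°C.

n = 25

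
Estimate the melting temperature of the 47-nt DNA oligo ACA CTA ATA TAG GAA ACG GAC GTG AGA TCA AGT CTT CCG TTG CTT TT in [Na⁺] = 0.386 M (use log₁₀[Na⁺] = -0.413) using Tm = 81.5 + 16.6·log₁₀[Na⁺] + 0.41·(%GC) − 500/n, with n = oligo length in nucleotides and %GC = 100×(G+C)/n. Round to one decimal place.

80.6°C

Length n = 47. A=14, T=14, G=10, C=9
G+C = 19, so %GC = 19/47 × 100 = 40.426%
Salt term: 16.6 × (-0.413) = -6.856
GC term: 0.41 × 40.426 = 16.575; length term: −500/47 = −10.638
Tm = 81.5 + (-6.856) + 16.575 − 10.638 = 80.581 → 80.6°C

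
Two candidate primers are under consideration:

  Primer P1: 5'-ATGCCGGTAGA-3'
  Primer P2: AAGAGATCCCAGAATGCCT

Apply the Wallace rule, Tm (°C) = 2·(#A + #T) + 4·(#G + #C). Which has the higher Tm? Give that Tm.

Primer P1: A+T=5, G+C=6 → Tm = 2(5)+4(6) = 34°C
Primer P2: A+T=10, G+C=9 → Tm = 2(10)+4(9) = 56°C
34°C vs 56°C → primer P2 is higher.

Primer P2, 56°C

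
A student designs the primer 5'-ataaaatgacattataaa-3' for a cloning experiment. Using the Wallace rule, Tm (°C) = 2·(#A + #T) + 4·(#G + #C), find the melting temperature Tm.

Counting bases: C=1, G=1, A=11, T=5
AT pairs contribute 16, GC pairs contribute 2.
Tm = 2×16 + 4×2 = 40°C

40°C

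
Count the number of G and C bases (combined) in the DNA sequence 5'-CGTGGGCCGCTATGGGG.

A=1, C=4, G=9, T=3
G+C = 9 + 4 = 13

13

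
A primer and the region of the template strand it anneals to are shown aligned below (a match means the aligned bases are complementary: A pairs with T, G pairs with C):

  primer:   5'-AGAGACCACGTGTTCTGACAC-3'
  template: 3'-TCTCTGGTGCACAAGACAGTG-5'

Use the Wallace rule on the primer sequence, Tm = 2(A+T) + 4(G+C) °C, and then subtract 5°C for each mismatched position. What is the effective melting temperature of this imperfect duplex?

Primer base counts: A=6, T=4, G=5, C=6 → A+T=10, G+C=11
Perfect-match Tm = 2(10) + 4(11) = 20 + 44 = 64°C
Mismatches (positions where the bases are not complementary): 1 (at position 18)
Effective Tm = 64 − 1×5 = 64 − 5 = 59°C

59°C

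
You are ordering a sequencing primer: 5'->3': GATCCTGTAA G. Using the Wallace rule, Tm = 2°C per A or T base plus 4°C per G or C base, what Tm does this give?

A=3, T=3, G=3, C=2
AT pairs contribute 6, GC pairs contribute 5.
Tm = 2(6) + 4(5) = 12 + 20 = 32°C

32°C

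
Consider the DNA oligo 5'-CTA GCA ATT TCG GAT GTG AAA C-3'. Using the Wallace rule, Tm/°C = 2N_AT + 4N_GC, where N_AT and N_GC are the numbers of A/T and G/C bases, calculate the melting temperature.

62°C

Scanning the sequence gives A=7, T=6, G=5, C=4.
So N_AT = 13 and N_GC = 9.
Tm = 2×13 + 4×9 = 62°C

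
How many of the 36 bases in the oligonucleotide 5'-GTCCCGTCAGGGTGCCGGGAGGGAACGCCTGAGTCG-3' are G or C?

Scanning the sequence gives G=16, A=5, T=5, C=10.
Total G or C: 16 + 10 = 26

26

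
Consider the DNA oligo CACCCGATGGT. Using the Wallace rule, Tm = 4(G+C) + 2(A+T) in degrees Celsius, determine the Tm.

T=2, C=4, A=2, G=3
A+T = 4, G+C = 7
Tm = 4·7 + 2·4 = 28 + 8 = 36°C

36°C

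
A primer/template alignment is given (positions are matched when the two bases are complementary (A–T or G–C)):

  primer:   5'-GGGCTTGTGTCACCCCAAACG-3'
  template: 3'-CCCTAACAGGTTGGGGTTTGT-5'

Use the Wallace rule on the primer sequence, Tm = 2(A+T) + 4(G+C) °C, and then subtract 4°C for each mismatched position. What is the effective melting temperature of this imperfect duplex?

Primer base counts: A=4, T=4, G=6, C=7 → A+T=8, G+C=13
Perfect-match Tm = 2(8) + 4(13) = 16 + 52 = 68°C
Mismatches (positions where the bases are not complementary): 5 (at positions 4, 9, 10, 11, 21)
Effective Tm = 68 − 5×4 = 68 − 20 = 48°C

48°C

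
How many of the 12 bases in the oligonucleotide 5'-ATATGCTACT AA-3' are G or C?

A=5, G=1, C=2, T=4
G+C = 1 + 2 = 3

3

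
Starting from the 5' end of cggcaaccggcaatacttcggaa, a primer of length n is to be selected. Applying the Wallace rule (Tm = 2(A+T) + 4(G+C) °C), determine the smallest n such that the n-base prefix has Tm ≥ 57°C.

n = 19

First 18 bases: CGGCAACCGGCAATACTT → Tm = 56°C (< 57°C)
First 19 bases: CGGCAACCGGCAATACTTC → Tm = 60°C (≥ 57°C)
Since every base adds ≥2°C, Tm only increases with n, so the threshold is first crossed at n = 19.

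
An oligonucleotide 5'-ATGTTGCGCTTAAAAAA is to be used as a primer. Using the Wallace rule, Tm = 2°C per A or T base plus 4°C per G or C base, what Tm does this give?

T=5, G=3, A=7, C=2
AT pairs contribute 12, GC pairs contribute 5.
Tm = 4·5 + 2·12 = 20 + 24 = 44°C

44°C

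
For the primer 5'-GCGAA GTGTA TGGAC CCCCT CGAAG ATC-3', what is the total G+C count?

Counting bases: T=5, A=7, C=8, G=8
Total G or C: 8 + 8 = 16

16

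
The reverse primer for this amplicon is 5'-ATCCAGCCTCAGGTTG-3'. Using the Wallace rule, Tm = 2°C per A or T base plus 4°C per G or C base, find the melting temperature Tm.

50°C

Base counts: G=4, C=5, T=4, A=3
So N_AT = 7 and N_GC = 9.
Tm = 2×7 + 4×9 = 50°C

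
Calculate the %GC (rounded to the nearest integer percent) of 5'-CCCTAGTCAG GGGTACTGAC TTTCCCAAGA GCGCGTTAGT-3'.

G=11, C=11, A=8, T=10
G+C = 11 + 11 = 22 out of 40 bases
%GC = 22/40 × 100 = 55% ≈ 55%

55%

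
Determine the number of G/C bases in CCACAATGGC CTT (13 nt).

Scanning the sequence gives A=3, T=3, C=5, G=2.
G+C = 2 + 5 = 7

7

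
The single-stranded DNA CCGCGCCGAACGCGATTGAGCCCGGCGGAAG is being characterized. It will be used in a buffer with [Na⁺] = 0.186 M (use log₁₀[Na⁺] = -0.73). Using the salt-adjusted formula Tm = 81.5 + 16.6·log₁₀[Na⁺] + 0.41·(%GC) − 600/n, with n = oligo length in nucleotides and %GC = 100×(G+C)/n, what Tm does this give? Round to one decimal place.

Length n = 31. T=2, A=6, G=12, C=11
G+C = 23, so %GC = 23/31 × 100 = 74.194%
Salt term: 16.6 × (-0.73) = -12.118
GC term: 0.41 × 74.194 = 30.42; length term: −600/31 = −19.355
Tm = 81.5 + (-12.118) + 30.42 − 19.355 = 80.447 → 80.4°C

80.4°C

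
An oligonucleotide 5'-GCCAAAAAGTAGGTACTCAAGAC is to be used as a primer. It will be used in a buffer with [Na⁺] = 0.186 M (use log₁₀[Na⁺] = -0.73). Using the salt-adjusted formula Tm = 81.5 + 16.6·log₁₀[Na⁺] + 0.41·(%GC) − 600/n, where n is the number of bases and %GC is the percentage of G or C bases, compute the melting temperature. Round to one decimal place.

61.1°C

Length n = 23. C=5, T=3, G=5, A=10
G+C = 10, so %GC = 10/23 × 100 = 43.478%
Salt term: 16.6 × (-0.73) = -12.118
GC term: 0.41 × 43.478 = 17.826; length term: −600/23 = −26.087
Tm = 81.5 + (-12.118) + 17.826 − 26.087 = 61.121 → 61.1°C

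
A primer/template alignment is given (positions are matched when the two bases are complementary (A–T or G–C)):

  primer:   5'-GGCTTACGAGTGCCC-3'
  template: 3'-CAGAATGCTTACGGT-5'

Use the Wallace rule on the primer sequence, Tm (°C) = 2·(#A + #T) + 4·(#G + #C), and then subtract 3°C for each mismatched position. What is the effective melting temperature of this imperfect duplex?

41°C

Primer base counts: A=2, T=3, G=5, C=5 → A+T=5, G+C=10
Perfect-match Tm = 2(5) + 4(10) = 10 + 40 = 50°C
Mismatches (positions where the bases are not complementary): 3 (at positions 2, 10, 15)
Effective Tm = 50 − 3×3 = 50 − 9 = 41°C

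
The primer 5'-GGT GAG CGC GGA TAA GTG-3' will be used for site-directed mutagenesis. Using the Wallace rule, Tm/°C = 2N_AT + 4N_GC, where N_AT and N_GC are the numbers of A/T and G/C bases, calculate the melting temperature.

58°C

C=2, T=3, A=4, G=9
AT pairs contribute 7, GC pairs contribute 11.
Tm = 2×7 + 4×11 = 58°C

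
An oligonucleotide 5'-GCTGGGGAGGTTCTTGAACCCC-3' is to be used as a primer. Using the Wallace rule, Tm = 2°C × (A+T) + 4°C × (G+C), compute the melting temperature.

72°C

Scanning the sequence gives C=6, G=8, T=5, A=3.
AT pairs contribute 8, GC pairs contribute 14.
Tm = 4·14 + 2·8 = 56 + 16 = 72°C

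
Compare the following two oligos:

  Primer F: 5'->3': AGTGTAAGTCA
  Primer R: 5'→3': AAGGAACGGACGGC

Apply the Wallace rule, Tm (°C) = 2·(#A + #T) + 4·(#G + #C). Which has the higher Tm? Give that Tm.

Primer F: A+T=7, G+C=4 → Tm = 2(7)+4(4) = 30°C
Primer R: A+T=5, G+C=9 → Tm = 2(5)+4(9) = 46°C
30°C vs 46°C → primer R is higher.

Primer R, 46°C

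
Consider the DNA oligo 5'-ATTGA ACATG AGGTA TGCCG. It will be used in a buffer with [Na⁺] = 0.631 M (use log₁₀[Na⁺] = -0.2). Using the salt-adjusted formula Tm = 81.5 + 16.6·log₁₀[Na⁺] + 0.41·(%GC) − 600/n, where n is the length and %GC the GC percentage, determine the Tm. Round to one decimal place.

66.6°C

Length n = 20. A=6, G=6, T=5, C=3
G+C = 9, so %GC = 9/20 × 100 = 45%
Salt term: 16.6 × (-0.2) = -3.32
GC term: 0.41 × 45 = 18.45; length term: −600/20 = −30
Tm = 81.5 + (-3.32) + 18.45 − 30 = 66.63 → 66.6°C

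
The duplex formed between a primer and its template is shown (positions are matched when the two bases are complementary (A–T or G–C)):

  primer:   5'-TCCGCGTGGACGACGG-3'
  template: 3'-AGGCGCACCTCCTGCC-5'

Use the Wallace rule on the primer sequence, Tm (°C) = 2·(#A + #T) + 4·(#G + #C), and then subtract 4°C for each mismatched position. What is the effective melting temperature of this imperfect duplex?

52°C

Primer base counts: A=2, T=2, G=7, C=5 → A+T=4, G+C=12
Perfect-match Tm = 2(4) + 4(12) = 8 + 48 = 56°C
Mismatches (positions where the bases are not complementary): 1 (at position 11)
Effective Tm = 56 − 1×4 = 56 − 4 = 52°C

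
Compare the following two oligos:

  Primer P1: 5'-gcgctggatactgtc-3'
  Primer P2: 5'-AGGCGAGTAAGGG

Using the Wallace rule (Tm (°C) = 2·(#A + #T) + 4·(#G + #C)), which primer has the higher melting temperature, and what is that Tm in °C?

Primer P1: A+T=6, G+C=9 → Tm = 2(6)+4(9) = 48°C
Primer P2: A+T=5, G+C=8 → Tm = 2(5)+4(8) = 42°C
48°C vs 42°C → primer P1 is higher.

Primer P1, 48°C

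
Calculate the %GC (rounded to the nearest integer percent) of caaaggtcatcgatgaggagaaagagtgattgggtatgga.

45%

Counting bases: T=8, A=14, C=3, G=15
G+C = 15 + 3 = 18 out of 40 bases
%GC = 18/40 × 100 = 45% ≈ 45%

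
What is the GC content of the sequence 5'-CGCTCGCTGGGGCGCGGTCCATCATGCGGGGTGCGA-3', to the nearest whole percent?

75%

A=3, G=16, C=11, T=6
G+C = 16 + 11 = 27 out of 36 bases
%GC = 27/36 × 100 = 75% ≈ 75%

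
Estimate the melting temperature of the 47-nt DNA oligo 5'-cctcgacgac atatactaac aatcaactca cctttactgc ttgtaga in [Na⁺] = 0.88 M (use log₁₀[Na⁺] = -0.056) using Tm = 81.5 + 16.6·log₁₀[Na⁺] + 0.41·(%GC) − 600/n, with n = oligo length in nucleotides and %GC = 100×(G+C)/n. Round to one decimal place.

Length n = 47. Base counts: A=15, T=13, C=14, G=5
G+C = 19, so %GC = 19/47 × 100 = 40.426%
Salt term: 16.6 × (-0.056) = -0.93
GC term: 0.41 × 40.426 = 16.575; length term: −600/47 = −12.766
Tm = 81.5 + (-0.93) + 16.575 − 12.766 = 84.379 → 84.4°C

84.4°C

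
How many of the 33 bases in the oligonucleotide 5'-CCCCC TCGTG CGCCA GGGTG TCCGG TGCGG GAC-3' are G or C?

Counting bases: C=13, T=5, G=13, A=2
G+C = 13 + 13 = 26

26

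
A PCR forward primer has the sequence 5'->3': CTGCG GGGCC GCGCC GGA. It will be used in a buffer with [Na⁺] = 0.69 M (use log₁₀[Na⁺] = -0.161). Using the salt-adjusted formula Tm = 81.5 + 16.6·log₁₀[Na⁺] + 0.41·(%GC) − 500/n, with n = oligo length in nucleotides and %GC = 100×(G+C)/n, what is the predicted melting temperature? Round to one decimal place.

Length n = 18. G=9, T=1, A=1, C=7
G+C = 16, so %GC = 16/18 × 100 = 88.889%
Salt term: 16.6 × (-0.161) = -2.673
GC term: 0.41 × 88.889 = 36.444; length term: −500/18 = −27.778
Tm = 81.5 + (-2.673) + 36.444 − 27.778 = 87.493 → 87.5°C

87.5°C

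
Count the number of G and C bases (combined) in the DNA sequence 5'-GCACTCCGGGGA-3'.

9

T=1, C=4, A=2, G=5
G+C = 5 + 4 = 9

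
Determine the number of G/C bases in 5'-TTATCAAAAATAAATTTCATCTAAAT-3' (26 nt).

3

Base counts: T=10, A=13, G=0, C=3
Total G or C: 0 + 3 = 3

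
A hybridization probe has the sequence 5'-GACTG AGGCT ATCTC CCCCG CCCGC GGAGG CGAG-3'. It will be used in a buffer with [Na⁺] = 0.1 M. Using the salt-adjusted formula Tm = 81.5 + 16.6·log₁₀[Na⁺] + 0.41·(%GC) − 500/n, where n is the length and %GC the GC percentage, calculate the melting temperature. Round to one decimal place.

Length n = 34. Counting bases: C=13, G=12, T=4, A=5
G+C = 25, so %GC = 25/34 × 100 = 73.529%
Salt term: 16.6 × (-1) = -16.6
GC term: 0.41 × 73.529 = 30.147; length term: −500/34 = −14.706
Tm = 81.5 + (-16.6) + 30.147 − 14.706 = 80.341 → 80.3°C

80.3°C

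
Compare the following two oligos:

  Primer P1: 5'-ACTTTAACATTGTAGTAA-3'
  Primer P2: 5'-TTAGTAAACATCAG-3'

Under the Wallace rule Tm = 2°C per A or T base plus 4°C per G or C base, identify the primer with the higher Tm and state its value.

Primer P1: A+T=14, G+C=4 → Tm = 2(14)+4(4) = 44°C
Primer P2: A+T=10, G+C=4 → Tm = 2(10)+4(4) = 36°C
44°C vs 36°C → primer P1 is higher.

Primer P1, 44°C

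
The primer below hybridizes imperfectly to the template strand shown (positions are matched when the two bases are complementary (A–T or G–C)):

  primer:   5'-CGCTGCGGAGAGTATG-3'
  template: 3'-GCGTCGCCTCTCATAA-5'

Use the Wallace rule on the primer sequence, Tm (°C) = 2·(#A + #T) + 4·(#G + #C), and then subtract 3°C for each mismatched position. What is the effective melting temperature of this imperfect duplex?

46°C

Primer base counts: A=3, T=3, G=7, C=3 → A+T=6, G+C=10
Perfect-match Tm = 2(6) + 4(10) = 12 + 40 = 52°C
Mismatches (positions where the bases are not complementary): 2 (at positions 4, 16)
Effective Tm = 52 − 2×3 = 52 − 6 = 46°C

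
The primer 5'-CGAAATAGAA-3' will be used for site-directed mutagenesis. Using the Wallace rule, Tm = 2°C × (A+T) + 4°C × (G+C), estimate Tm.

26°C

Base counts: T=1, C=1, A=6, G=2
A+T = 7, G+C = 3
Tm = 2×7 + 4×3 = 26°C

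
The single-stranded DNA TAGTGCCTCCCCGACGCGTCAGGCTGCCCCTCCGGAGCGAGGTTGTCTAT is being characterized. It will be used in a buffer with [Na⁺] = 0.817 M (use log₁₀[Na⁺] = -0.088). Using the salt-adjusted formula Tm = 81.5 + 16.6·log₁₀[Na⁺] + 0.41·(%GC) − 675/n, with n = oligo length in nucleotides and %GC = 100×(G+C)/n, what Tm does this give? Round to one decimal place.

Length n = 50. T=11, A=6, C=18, G=15
G+C = 33, so %GC = 33/50 × 100 = 66%
Salt term: 16.6 × (-0.088) = -1.461
GC term: 0.41 × 66 = 27.06; length term: −675/50 = −13.5
Tm = 81.5 + (-1.461) + 27.06 − 13.5 = 93.599 → 93.6°C

93.6°C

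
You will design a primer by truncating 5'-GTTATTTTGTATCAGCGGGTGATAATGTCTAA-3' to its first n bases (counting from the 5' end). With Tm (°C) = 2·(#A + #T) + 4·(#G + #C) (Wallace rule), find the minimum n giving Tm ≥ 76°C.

First 27 bases: GTTATTTTGTATCAGCGGGTGATAATG → Tm = 74°C (< 76°C)
First 28 bases: GTTATTTTGTATCAGCGGGTGATAATGT → Tm = 76°C (≥ 76°C)
Since every base adds ≥2°C, Tm only increases with n, so the threshold is first crossed at n = 28.

n = 28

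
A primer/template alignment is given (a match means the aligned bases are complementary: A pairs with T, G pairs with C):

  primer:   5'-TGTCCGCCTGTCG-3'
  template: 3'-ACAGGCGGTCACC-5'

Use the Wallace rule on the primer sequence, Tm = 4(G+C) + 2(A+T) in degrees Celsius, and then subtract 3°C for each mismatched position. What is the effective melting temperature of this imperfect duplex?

Primer base counts: A=0, T=4, G=4, C=5 → A+T=4, G+C=9
Perfect-match Tm = 2(4) + 4(9) = 8 + 36 = 44°C
Mismatches (positions where the bases are not complementary): 2 (at positions 9, 12)
Effective Tm = 44 − 2×3 = 44 − 6 = 38°C

38°C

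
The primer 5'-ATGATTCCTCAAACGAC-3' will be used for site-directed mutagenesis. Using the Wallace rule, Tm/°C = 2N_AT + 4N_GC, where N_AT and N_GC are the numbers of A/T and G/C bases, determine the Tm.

Scanning the sequence gives C=5, A=6, T=4, G=2.
So N_AT = 10 and N_GC = 7.
Tm = 2(10) + 4(7) = 20 + 28 = 48°C

48°C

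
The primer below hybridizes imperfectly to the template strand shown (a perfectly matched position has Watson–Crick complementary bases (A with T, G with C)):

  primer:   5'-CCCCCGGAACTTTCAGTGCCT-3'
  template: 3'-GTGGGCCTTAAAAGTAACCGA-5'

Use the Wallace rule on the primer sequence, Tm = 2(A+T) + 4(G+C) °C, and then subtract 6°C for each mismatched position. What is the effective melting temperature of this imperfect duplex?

Primer base counts: A=3, T=5, G=4, C=9 → A+T=8, G+C=13
Perfect-match Tm = 2(8) + 4(13) = 16 + 52 = 68°C
Mismatches (positions where the bases are not complementary): 4 (at positions 2, 10, 16, 19)
Effective Tm = 68 − 4×6 = 68 − 24 = 44°C

44°C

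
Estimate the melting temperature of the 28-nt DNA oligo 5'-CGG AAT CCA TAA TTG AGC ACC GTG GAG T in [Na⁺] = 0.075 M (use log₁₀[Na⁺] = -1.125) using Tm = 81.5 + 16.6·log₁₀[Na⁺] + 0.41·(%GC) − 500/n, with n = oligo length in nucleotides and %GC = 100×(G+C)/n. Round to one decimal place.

Length n = 28. Base counts: G=8, A=8, C=6, T=6
G+C = 14, so %GC = 14/28 × 100 = 50%
Salt term: 16.6 × (-1.125) = -18.675
GC term: 0.41 × 50 = 20.5; length term: −500/28 = −17.857
Tm = 81.5 + (-18.675) + 20.5 − 17.857 = 65.468 → 65.5°C

65.5°C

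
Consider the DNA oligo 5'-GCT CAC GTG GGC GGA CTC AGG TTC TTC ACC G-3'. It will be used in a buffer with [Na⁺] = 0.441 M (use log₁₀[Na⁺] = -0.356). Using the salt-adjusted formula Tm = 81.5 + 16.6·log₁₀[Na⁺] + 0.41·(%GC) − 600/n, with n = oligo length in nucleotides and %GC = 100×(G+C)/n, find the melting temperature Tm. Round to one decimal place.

Length n = 31. Scanning the sequence gives T=7, G=10, A=4, C=10.
G+C = 20, so %GC = 20/31 × 100 = 64.516%
Salt term: 16.6 × (-0.356) = -5.91
GC term: 0.41 × 64.516 = 26.452; length term: −600/31 = −19.355
Tm = 81.5 + (-5.91) + 26.452 − 19.355 = 82.687 → 82.7°C

82.7°C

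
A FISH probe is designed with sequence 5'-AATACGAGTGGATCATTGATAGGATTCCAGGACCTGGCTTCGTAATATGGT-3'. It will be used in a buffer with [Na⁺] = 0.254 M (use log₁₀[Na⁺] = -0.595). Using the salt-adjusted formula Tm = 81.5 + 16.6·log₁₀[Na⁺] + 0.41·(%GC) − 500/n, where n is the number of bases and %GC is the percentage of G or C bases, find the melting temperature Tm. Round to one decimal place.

79.5°C

Length n = 51. Base counts: A=14, T=15, G=14, C=8
G+C = 22, so %GC = 22/51 × 100 = 43.137%
Salt term: 16.6 × (-0.595) = -9.877
GC term: 0.41 × 43.137 = 17.686; length term: −500/51 = −9.804
Tm = 81.5 + (-9.877) + 17.686 − 9.804 = 79.505 → 79.5°C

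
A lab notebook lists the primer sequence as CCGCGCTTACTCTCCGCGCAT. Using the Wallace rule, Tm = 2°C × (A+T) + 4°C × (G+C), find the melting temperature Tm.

70°C

T=5, C=10, G=4, A=2
A+T = 7, G+C = 14
Tm = 2×7 + 4×14 = 70°C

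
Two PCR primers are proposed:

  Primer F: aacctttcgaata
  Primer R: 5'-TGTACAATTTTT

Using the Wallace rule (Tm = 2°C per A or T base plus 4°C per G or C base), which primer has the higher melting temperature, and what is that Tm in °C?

Primer F, 34°C

Primer F: A+T=9, G+C=4 → Tm = 2(9)+4(4) = 34°C
Primer R: A+T=10, G+C=2 → Tm = 2(10)+4(2) = 28°C
34°C vs 28°C → primer F is higher.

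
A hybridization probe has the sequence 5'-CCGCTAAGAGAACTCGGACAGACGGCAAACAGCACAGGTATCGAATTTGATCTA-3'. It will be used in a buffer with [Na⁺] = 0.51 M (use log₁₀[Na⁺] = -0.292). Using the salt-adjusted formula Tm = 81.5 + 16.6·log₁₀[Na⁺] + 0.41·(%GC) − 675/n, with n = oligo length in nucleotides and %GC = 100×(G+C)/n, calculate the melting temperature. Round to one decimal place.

Length n = 54. Base counts: G=13, T=9, A=19, C=13
G+C = 26, so %GC = 26/54 × 100 = 48.148%
Salt term: 16.6 × (-0.292) = -4.847
GC term: 0.41 × 48.148 = 19.741; length term: −675/54 = −12.5
Tm = 81.5 + (-4.847) + 19.741 − 12.5 = 83.894 → 83.9°C

83.9°C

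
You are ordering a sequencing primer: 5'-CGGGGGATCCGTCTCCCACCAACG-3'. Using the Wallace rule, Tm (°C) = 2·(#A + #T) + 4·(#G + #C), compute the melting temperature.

T=3, C=10, A=4, G=7
AT pairs contribute 7, GC pairs contribute 17.
Tm = 4·17 + 2·7 = 68 + 14 = 82°C

82°C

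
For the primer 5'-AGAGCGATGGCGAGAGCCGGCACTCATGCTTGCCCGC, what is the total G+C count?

Base counts: C=12, T=5, A=7, G=13
G+C = 13 + 12 = 25

25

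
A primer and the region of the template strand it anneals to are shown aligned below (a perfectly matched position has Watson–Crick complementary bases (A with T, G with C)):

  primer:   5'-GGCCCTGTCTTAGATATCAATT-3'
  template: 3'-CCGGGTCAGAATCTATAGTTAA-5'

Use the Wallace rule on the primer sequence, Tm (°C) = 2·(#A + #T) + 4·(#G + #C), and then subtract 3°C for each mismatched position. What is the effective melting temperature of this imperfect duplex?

Primer base counts: A=5, T=8, G=4, C=5 → A+T=13, G+C=9
Perfect-match Tm = 2(13) + 4(9) = 26 + 36 = 62°C
Mismatches (positions where the bases are not complementary): 1 (at position 6)
Effective Tm = 62 − 1×3 = 62 − 3 = 59°C

59°C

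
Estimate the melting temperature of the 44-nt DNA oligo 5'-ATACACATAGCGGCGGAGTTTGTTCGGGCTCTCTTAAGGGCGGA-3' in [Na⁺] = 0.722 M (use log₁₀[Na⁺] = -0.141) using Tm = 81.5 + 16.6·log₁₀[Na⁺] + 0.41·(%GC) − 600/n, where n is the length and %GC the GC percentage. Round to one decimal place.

Length n = 44. C=9, A=9, T=11, G=15
G+C = 24, so %GC = 24/44 × 100 = 54.545%
Salt term: 16.6 × (-0.141) = -2.341
GC term: 0.41 × 54.545 = 22.363; length term: −600/44 = −13.636
Tm = 81.5 + (-2.341) + 22.363 − 13.636 = 87.886 → 87.9°C

87.9°C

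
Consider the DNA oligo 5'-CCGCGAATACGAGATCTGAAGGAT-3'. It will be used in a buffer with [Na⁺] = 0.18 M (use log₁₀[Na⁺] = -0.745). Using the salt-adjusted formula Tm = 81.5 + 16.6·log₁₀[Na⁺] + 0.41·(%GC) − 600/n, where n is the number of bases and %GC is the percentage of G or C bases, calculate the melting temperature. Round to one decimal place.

Length n = 24. C=5, G=7, T=4, A=8
G+C = 12, so %GC = 12/24 × 100 = 50%
Salt term: 16.6 × (-0.745) = -12.367
GC term: 0.41 × 50 = 20.5; length term: −600/24 = −25
Tm = 81.5 + (-12.367) + 20.5 − 25 = 64.633 → 64.6°C

64.6°C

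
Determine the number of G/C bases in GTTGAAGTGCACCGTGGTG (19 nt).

11

Base counts: C=3, G=8, T=5, A=3
G+C = 8 + 3 = 11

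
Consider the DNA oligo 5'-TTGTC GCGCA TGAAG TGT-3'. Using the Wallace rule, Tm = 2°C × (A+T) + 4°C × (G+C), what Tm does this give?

Base counts: T=6, C=3, A=3, G=6
AT pairs contribute 9, GC pairs contribute 9.
Tm = 2(9) + 4(9) = 18 + 36 = 54°C

54°C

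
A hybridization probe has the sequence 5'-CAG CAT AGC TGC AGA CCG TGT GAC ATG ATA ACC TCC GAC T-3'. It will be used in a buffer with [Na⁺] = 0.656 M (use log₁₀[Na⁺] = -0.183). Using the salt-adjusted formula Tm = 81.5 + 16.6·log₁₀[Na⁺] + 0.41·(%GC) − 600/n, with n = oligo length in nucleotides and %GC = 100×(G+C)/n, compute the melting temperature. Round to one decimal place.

85.0°C

Length n = 40. Base counts: A=11, T=8, C=12, G=9
G+C = 21, so %GC = 21/40 × 100 = 52.5%
Salt term: 16.6 × (-0.183) = -3.038
GC term: 0.41 × 52.5 = 21.525; length term: −600/40 = −15
Tm = 81.5 + (-3.038) + 21.525 − 15 = 84.987 → 85.0°C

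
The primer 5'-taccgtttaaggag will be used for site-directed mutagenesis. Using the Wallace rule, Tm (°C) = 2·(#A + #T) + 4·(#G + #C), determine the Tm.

40°C

Scanning the sequence gives G=4, C=2, T=4, A=4.
A+T = 8, G+C = 6
Tm = 2×8 + 4×6 = 40°C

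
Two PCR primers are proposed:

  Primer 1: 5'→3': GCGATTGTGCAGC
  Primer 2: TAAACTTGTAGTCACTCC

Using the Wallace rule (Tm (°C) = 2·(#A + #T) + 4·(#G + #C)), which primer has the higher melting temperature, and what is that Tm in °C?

Primer 1: A+T=5, G+C=8 → Tm = 2(5)+4(8) = 42°C
Primer 2: A+T=11, G+C=7 → Tm = 2(11)+4(7) = 50°C
42°C vs 50°C → primer 2 is higher.

Primer 2, 50°C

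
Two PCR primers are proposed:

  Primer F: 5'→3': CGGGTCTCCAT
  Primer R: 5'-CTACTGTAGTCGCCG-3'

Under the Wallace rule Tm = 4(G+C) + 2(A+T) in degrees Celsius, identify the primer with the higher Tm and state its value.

Primer R, 48°C

Primer F: A+T=4, G+C=7 → Tm = 2(4)+4(7) = 36°C
Primer R: A+T=6, G+C=9 → Tm = 2(6)+4(9) = 48°C
36°C vs 48°C → primer R is higher.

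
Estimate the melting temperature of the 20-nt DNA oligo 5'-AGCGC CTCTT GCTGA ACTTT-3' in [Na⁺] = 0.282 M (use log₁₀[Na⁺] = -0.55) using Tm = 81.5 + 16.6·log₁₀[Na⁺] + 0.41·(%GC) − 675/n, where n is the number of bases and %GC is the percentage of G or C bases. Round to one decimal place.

59.1°C

Length n = 20. T=7, C=6, G=4, A=3
G+C = 10, so %GC = 10/20 × 100 = 50%
Salt term: 16.6 × (-0.55) = -9.13
GC term: 0.41 × 50 = 20.5; length term: −675/20 = −33.75
Tm = 81.5 + (-9.13) + 20.5 − 33.75 = 59.12 → 59.1°C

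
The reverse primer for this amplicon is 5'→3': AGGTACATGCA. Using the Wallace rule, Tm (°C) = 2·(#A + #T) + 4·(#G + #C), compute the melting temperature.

Base counts: T=2, A=4, C=2, G=3
AT pairs contribute 6, GC pairs contribute 5.
Tm = 2×6 + 4×5 = 32°C

32°C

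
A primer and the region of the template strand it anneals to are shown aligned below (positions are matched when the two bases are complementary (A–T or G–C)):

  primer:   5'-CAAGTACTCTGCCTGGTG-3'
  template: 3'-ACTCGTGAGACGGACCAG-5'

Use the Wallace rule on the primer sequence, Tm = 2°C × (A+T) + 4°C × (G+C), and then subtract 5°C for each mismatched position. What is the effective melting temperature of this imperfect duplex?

36°C

Primer base counts: A=3, T=5, G=5, C=5 → A+T=8, G+C=10
Perfect-match Tm = 2(8) + 4(10) = 16 + 40 = 56°C
Mismatches (positions where the bases are not complementary): 4 (at positions 1, 2, 5, 18)
Effective Tm = 56 − 4×5 = 56 − 20 = 36°C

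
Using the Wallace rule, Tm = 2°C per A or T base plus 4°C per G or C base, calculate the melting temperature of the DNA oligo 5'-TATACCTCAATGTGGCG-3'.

Scanning the sequence gives T=5, A=4, G=4, C=4.
A+T = 9, G+C = 8
Tm = 2(9) + 4(8) = 18 + 32 = 50°C

50°C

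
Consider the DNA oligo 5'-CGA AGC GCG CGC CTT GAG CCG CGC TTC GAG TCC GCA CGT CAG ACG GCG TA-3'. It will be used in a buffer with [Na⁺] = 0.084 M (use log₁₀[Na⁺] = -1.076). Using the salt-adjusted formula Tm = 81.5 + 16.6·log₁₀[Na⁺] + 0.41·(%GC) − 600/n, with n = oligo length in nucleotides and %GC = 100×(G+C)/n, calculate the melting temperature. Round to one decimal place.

80.3°C

Length n = 50. Counting bases: A=8, G=17, T=7, C=18
G+C = 35, so %GC = 35/50 × 100 = 70%
Salt term: 16.6 × (-1.076) = -17.862
GC term: 0.41 × 70 = 28.7; length term: −600/50 = −12
Tm = 81.5 + (-17.862) + 28.7 − 12 = 80.338 → 80.3°C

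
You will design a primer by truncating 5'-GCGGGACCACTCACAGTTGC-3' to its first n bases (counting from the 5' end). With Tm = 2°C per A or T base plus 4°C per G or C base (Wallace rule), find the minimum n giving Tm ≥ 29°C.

n = 8

First 7 bases: GCGGGAC → Tm = 26°C (< 29°C)
First 8 bases: GCGGGACC → Tm = 30°C (≥ 29°C)
Each additional base adds 2°C (A/T) or 4°C (G/C), so Tm is non-decreasing in n; n = 8 is the first length to reach 29°C.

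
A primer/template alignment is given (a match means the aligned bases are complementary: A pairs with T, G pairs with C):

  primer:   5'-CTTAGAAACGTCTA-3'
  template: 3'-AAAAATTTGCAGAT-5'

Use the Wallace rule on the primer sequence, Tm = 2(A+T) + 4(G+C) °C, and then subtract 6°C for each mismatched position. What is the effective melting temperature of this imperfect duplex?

Primer base counts: A=5, T=4, G=2, C=3 → A+T=9, G+C=5
Perfect-match Tm = 2(9) + 4(5) = 18 + 20 = 38°C
Mismatches (positions where the bases are not complementary): 3 (at positions 1, 4, 5)
Effective Tm = 38 − 3×6 = 38 − 18 = 20°C

20°C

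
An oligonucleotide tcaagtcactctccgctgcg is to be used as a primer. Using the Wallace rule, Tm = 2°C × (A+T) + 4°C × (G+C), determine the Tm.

64°C

Scanning the sequence gives T=5, G=4, C=8, A=3.
A+T = 8, G+C = 12
Tm = 2(8) + 4(12) = 16 + 48 = 64°C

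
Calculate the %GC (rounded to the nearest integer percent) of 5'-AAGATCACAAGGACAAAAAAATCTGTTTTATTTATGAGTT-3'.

Scanning the sequence gives T=13, G=6, C=4, A=17.
G+C = 6 + 4 = 10 out of 40 bases
%GC = 10/40 × 100 = 25% ≈ 25%

25%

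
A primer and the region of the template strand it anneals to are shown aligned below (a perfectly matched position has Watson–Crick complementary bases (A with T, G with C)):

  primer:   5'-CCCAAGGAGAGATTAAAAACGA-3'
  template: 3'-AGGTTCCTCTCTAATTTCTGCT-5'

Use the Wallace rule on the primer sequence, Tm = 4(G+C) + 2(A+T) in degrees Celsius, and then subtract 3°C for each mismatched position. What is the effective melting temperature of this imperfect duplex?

Primer base counts: A=11, T=2, G=5, C=4 → A+T=13, G+C=9
Perfect-match Tm = 2(13) + 4(9) = 26 + 36 = 62°C
Mismatches (positions where the bases are not complementary): 2 (at positions 1, 18)
Effective Tm = 62 − 2×3 = 62 − 6 = 56°C

56°C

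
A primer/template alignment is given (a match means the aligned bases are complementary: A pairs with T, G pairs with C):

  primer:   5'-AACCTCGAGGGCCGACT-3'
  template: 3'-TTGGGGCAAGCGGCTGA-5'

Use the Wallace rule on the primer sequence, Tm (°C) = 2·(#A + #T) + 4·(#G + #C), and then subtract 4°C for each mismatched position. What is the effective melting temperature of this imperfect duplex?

Primer base counts: A=4, T=2, G=5, C=6 → A+T=6, G+C=11
Perfect-match Tm = 2(6) + 4(11) = 12 + 44 = 56°C
Mismatches (positions where the bases are not complementary): 4 (at positions 5, 8, 9, 10)
Effective Tm = 56 − 4×4 = 56 − 16 = 40°C

40°C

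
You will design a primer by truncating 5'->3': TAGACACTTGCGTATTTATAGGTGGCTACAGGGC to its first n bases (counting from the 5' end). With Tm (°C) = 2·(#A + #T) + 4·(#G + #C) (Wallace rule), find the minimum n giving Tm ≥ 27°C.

n = 10

First 9 bases: TAGACACTT → Tm = 24°C (< 27°C)
First 10 bases: TAGACACTTG → Tm = 28°C (≥ 27°C)
Since every base adds ≥2°C, Tm only increases with n, so the threshold is first crossed at n = 10.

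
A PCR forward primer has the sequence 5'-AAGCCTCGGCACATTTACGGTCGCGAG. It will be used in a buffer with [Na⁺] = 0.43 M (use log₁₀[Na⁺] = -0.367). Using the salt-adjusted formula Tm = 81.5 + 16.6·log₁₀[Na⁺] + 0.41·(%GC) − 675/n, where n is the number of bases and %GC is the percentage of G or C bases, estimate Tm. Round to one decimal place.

74.7°C

Length n = 27. Counting bases: A=6, T=5, C=8, G=8
G+C = 16, so %GC = 16/27 × 100 = 59.259%
Salt term: 16.6 × (-0.367) = -6.092
GC term: 0.41 × 59.259 = 24.296; length term: −675/27 = −25
Tm = 81.5 + (-6.092) + 24.296 − 25 = 74.704 → 74.7°C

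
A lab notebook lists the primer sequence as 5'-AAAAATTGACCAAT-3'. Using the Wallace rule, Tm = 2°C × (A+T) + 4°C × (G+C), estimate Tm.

T=3, G=1, A=8, C=2
AT pairs contribute 11, GC pairs contribute 3.
Tm = 2(11) + 4(3) = 22 + 12 = 34°C

34°C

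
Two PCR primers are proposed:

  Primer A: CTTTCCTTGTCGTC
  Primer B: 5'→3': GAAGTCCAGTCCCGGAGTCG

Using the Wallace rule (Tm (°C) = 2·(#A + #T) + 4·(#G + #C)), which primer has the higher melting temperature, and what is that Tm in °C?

Primer B, 66°C

Primer A: A+T=7, G+C=7 → Tm = 2(7)+4(7) = 42°C
Primer B: A+T=7, G+C=13 → Tm = 2(7)+4(13) = 66°C
42°C vs 66°C → primer B is higher.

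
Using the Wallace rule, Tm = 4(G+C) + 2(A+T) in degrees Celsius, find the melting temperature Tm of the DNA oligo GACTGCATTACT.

34°C

C=3, G=2, A=3, T=4
So N_AT = 7 and N_GC = 5.
Tm = 2(7) + 4(5) = 14 + 20 = 34°C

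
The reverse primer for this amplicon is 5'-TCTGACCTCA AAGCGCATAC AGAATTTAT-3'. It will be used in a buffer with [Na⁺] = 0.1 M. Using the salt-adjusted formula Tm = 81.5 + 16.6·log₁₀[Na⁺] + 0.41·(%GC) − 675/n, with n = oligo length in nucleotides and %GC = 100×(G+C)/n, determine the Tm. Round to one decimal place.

57.2°C

Length n = 29. Scanning the sequence gives T=8, A=10, G=4, C=7.
G+C = 11, so %GC = 11/29 × 100 = 37.931%
Salt term: 16.6 × (-1) = -16.6
GC term: 0.41 × 37.931 = 15.552; length term: −675/29 = −23.276
Tm = 81.5 + (-16.6) + 15.552 − 23.276 = 57.176 → 57.2°C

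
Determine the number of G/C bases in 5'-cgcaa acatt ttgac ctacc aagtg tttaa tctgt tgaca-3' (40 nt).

Scanning the sequence gives A=12, G=6, T=13, C=9.
Total G or C: 6 + 9 = 15

15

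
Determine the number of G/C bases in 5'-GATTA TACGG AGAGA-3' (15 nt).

G=5, C=1, T=3, A=6
G+C = 5 + 1 = 6

6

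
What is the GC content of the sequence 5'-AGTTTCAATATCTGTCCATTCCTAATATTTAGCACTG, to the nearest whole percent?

32%

Counting bases: G=4, C=8, T=15, A=10
G+C = 4 + 8 = 12 out of 37 bases
%GC = 12/37 × 100 = 32.43% ≈ 32%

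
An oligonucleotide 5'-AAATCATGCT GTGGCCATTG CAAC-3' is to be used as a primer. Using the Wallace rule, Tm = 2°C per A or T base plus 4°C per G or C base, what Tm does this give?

70°C

Counting bases: G=5, A=7, T=6, C=6
So N_AT = 13 and N_GC = 11.
Tm = 2(13) + 4(11) = 26 + 44 = 70°C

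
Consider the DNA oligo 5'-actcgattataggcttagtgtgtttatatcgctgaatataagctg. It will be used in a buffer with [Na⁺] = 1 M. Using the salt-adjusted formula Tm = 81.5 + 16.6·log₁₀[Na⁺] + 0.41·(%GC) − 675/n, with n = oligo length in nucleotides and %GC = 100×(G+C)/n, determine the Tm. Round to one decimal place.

81.1°C

Length n = 45. Base counts: T=17, C=6, A=12, G=10
G+C = 16, so %GC = 16/45 × 100 = 35.556%
Salt term: 16.6 × (0) = 0
GC term: 0.41 × 35.556 = 14.578; length term: −675/45 = −15
Tm = 81.5 + (0) + 14.578 − 15 = 81.078 → 81.1°C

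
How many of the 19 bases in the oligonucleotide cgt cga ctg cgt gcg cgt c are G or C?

T=4, C=7, G=7, A=1
G+C = 7 + 7 = 14

14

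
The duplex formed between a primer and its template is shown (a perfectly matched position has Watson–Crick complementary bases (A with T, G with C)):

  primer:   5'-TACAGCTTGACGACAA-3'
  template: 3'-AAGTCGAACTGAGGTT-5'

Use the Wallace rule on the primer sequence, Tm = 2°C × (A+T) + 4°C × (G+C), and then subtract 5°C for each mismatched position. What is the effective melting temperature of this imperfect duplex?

31°C

Primer base counts: A=6, T=3, G=3, C=4 → A+T=9, G+C=7
Perfect-match Tm = 2(9) + 4(7) = 18 + 28 = 46°C
Mismatches (positions where the bases are not complementary): 3 (at positions 2, 12, 13)
Effective Tm = 46 − 3×5 = 46 − 15 = 31°C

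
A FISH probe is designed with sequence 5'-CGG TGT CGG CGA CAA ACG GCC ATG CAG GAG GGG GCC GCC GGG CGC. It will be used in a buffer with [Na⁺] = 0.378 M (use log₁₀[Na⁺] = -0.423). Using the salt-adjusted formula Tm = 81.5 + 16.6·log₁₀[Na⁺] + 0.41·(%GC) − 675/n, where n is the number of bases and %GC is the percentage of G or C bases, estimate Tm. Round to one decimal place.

91.4°C

Length n = 45. Counting bases: G=21, T=3, A=7, C=14
G+C = 35, so %GC = 35/45 × 100 = 77.778%
Salt term: 16.6 × (-0.423) = -7.022
GC term: 0.41 × 77.778 = 31.889; length term: −675/45 = −15
Tm = 81.5 + (-7.022) + 31.889 − 15 = 91.367 → 91.4°C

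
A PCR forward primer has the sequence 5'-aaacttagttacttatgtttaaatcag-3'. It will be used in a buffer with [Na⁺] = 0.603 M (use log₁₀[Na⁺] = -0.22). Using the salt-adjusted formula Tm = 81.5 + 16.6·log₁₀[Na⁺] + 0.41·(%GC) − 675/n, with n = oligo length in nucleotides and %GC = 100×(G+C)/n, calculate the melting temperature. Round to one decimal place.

62.0°C

Length n = 27. Base counts: C=3, G=3, T=11, A=10
G+C = 6, so %GC = 6/27 × 100 = 22.222%
Salt term: 16.6 × (-0.22) = -3.652
GC term: 0.41 × 22.222 = 9.111; length term: −675/27 = −25
Tm = 81.5 + (-3.652) + 9.111 − 25 = 61.959 → 62.0°C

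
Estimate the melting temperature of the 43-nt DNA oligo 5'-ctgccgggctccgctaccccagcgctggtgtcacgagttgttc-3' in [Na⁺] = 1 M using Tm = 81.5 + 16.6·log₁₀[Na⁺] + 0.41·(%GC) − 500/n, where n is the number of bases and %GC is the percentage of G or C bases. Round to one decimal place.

Length n = 43. Scanning the sequence gives T=10, G=13, A=4, C=16.
G+C = 29, so %GC = 29/43 × 100 = 67.442%
Salt term: 16.6 × (0) = 0
GC term: 0.41 × 67.442 = 27.651; length term: −500/43 = −11.628
Tm = 81.5 + (0) + 27.651 − 11.628 = 97.523 → 97.5°C

97.5°C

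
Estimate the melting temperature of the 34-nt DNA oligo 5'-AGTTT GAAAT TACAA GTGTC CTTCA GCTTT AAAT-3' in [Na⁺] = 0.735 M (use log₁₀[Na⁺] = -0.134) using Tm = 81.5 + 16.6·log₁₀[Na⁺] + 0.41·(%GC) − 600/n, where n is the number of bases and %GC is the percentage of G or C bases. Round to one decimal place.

Length n = 34. Scanning the sequence gives T=13, C=5, G=5, A=11.
G+C = 10, so %GC = 10/34 × 100 = 29.412%
Salt term: 16.6 × (-0.134) = -2.224
GC term: 0.41 × 29.412 = 12.059; length term: −600/34 = −17.647
Tm = 81.5 + (-2.224) + 12.059 − 17.647 = 73.688 → 73.7°C

73.7°C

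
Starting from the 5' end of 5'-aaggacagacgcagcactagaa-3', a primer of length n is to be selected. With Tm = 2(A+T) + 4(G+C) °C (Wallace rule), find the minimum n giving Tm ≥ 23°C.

n = 8

First 7 bases: AAGGACA → Tm = 20°C (< 23°C)
First 8 bases: AAGGACAG → Tm = 24°C (≥ 23°C)
Since every base adds ≥2°C, Tm only increases with n, so the threshold is first crossed at n = 8.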